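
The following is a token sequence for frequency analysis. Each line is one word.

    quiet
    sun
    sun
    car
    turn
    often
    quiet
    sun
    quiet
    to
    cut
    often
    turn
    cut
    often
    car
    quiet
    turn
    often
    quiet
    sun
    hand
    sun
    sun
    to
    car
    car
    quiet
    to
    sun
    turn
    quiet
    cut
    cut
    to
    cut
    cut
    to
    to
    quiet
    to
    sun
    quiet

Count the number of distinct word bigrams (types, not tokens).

43 tokens → 42 bigram windows in total.
Repeated bigrams (each contributes count−1 duplicates):
  quiet sun: 3
  quiet to: 3
  car quiet: 2
  cut cut: 2
  cut often: 2
  cut to: 2
  often quiet: 2
  sun quiet: 2
  … (4 more repeated)
14 duplicate windows → 42 − 14 = 28 distinct.

28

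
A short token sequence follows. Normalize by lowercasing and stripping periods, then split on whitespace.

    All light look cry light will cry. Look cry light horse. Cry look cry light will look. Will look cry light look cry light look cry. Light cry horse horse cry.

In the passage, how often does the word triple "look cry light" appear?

6

Scanning the 29 overlapping trigram windows for "look cry light":
  position 3–5: look cry light
  position 8–10: look cry light
  position 13–15: look cry light
  position 19–21: look cry light
  position 22–24: look cry light
  position 25–27: look cry light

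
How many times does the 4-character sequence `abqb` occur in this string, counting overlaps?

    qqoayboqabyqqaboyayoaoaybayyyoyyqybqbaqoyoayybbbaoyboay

0

Sliding a length-4 window over the 55 characters (52 positions):
  (no match at any position)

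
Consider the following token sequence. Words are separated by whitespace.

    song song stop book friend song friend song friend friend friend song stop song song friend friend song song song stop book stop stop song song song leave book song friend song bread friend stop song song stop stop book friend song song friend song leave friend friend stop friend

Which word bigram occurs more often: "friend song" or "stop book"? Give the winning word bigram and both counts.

"friend song" (7 vs 3)

"friend song": 7 occurrences
"stop book": 3 occurrences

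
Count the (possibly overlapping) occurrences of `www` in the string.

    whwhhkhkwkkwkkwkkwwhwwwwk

2

Sliding a length-3 window over the 25 characters (23 positions):
  position 21–23: www
  position 22–24: www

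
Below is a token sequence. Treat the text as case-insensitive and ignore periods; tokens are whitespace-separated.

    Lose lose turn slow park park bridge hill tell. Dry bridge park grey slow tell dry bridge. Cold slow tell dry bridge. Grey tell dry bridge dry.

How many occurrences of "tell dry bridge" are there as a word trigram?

Scanning the 25 overlapping trigram windows for "tell dry bridge":
  position 9–11: tell dry bridge
  position 15–17: tell dry bridge
  position 20–22: tell dry bridge
  position 24–26: tell dry bridge

4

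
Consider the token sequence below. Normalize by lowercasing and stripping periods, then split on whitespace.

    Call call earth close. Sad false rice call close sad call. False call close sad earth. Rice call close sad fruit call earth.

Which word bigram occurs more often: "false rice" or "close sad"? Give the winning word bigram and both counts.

"false rice": 1 occurrence
"close sad": 4 occurrences

"close sad" (4 vs 1)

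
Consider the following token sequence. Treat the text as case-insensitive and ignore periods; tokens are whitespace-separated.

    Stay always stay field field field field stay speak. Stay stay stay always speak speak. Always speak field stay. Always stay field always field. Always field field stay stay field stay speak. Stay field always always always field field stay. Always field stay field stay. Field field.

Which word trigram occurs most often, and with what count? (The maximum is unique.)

Trigram frequencies (highest first):
  field field stay: 3
  stay always stay: 2
  always stay field: 2
  stay field field: 2
  field field field: 2
  field stay speak: 2
  … (25 more, each ≤ 2)

"field field stay", 3 times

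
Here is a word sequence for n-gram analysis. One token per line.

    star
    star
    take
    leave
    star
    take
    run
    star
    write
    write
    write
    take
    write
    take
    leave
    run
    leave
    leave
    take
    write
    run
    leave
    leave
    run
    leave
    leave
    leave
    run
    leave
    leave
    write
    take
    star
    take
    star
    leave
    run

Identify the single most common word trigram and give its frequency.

Trigram frequencies (highest first):
  run leave leave: 4
  leave run leave: 3
  leave leave run: 2
  star star take: 1
  star take leave: 1
  take leave star: 1
  … (23 more, each ≤ 1)

"run leave leave", 4 times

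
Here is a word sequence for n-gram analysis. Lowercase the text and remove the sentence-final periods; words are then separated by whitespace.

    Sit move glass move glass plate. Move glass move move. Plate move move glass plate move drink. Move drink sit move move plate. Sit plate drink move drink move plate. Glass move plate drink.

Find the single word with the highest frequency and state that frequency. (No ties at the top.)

Unigram frequencies (highest first):
  move: 14
  plate: 7
  glass: 5
  drink: 5
  sit: 3

"move", 14 times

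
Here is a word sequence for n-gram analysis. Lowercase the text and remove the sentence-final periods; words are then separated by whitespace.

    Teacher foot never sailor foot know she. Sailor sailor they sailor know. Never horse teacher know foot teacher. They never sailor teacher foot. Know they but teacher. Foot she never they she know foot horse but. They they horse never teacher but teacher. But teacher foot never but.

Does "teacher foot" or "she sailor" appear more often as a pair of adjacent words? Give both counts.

"teacher foot" (4 vs 1)

"teacher foot": 4 occurrences
"she sailor": 1 occurrence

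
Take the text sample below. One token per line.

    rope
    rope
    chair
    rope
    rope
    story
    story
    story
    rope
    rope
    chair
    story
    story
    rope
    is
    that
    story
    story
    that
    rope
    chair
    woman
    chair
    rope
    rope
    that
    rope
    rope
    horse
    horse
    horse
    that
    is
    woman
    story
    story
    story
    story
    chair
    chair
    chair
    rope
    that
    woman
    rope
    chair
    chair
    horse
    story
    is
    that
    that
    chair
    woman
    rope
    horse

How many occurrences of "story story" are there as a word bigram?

Scanning the 55 overlapping bigram windows for "story story":
  position 6–7: story story
  position 7–8: story story
  position 12–13: story story
  position 17–18: story story
  position 35–36: story story
  position 36–37: story story
  position 37–38: story story

7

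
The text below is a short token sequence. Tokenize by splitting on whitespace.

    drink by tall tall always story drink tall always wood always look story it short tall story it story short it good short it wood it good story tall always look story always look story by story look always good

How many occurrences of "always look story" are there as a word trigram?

3

Scanning the 38 overlapping trigram windows for "always look story":
  position 11–13: always look story
  position 30–32: always look story
  position 33–35: always look story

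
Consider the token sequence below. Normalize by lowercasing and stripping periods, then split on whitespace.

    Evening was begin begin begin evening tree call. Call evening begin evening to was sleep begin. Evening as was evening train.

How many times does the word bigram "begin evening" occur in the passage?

3

Scanning the 20 overlapping bigram windows for "begin evening":
  position 5–6: begin evening
  position 11–12: begin evening
  position 16–17: begin evening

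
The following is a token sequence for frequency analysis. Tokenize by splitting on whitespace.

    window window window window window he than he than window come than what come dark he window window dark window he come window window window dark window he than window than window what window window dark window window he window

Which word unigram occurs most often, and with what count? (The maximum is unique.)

"window", 20 times

Unigram frequencies (highest first):
  window: 20
  he: 6
  than: 5
  dark: 4
  come: 3
  what: 2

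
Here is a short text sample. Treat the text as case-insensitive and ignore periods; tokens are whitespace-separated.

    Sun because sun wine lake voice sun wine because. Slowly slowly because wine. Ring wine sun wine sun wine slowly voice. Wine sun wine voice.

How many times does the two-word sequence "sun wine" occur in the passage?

5

Scanning the 24 overlapping bigram windows for "sun wine":
  position 3–4: sun wine
  position 7–8: sun wine
  position 16–17: sun wine
  position 18–19: sun wine
  position 23–24: sun wine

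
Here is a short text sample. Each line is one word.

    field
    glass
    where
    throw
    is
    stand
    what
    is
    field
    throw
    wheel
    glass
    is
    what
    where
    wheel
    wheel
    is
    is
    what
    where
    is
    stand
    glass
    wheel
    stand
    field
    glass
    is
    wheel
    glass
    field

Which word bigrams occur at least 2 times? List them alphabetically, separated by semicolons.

Bigram counts meeting the condition (at least 2 times):
  field glass: 2
  glass is: 2
  is stand: 2
  is what: 2
  what where: 2
  wheel glass: 2

field glass; glass is; is stand; is what; what where; wheel glass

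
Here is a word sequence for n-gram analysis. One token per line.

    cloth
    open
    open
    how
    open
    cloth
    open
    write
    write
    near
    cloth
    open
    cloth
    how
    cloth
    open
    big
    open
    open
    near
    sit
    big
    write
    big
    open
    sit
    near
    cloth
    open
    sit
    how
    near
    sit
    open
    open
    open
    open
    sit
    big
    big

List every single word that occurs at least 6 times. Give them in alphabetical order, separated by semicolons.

cloth; open

Unigram counts meeting the condition (at least 6 times):
  cloth: 6
  open: 14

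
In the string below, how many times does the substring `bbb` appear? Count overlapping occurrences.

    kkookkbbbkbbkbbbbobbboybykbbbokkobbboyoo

6

Sliding a length-3 window over the 40 characters (38 positions):
  position 7–9: bbb
  position 14–16: bbb
  position 15–17: bbb
  position 19–21: bbb
  position 27–29: bbb
  position 34–36: bbb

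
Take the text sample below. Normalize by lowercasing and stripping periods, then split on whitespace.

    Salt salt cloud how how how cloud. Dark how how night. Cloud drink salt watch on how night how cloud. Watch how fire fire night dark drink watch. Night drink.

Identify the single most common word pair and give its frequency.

Bigram frequencies (highest first):
  how how: 3
  how cloud: 2
  how night: 2
  salt salt: 1
  salt cloud: 1
  cloud how: 1
  … (19 more, each ≤ 1)

"how how", 3 times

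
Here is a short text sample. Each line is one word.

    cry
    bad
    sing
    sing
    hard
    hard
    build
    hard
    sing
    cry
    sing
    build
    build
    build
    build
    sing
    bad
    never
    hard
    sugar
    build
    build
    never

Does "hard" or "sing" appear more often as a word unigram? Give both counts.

"sing" (5 vs 4)

"hard": 4 occurrences
"sing": 5 occurrences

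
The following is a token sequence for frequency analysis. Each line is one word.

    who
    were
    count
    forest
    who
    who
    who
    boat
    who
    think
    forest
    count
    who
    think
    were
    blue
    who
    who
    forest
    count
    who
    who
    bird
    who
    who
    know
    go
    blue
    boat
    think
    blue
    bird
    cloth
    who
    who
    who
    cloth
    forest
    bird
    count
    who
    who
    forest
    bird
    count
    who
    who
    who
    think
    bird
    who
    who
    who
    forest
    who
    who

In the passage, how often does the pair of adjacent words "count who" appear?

4

Scanning the 55 overlapping bigram windows for "count who":
  position 12–13: count who
  position 20–21: count who
  position 40–41: count who
  position 45–46: count who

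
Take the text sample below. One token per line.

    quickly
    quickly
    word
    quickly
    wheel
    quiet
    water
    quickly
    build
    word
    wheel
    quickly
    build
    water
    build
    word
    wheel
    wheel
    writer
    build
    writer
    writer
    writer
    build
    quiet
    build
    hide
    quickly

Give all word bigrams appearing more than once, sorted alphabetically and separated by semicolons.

build word; quickly build; word wheel; writer build; writer writer

Bigram counts meeting the condition (more than once):
  build word: 2
  quickly build: 2
  word wheel: 2
  writer build: 2
  writer writer: 2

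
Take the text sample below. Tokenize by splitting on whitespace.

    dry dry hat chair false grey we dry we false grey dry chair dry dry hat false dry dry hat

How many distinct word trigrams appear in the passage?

16

20 tokens → 18 trigram windows in total.
Repeated trigrams (each contributes count−1 duplicates):
  dry dry hat: 3
2 duplicate windows → 18 − 2 = 16 distinct.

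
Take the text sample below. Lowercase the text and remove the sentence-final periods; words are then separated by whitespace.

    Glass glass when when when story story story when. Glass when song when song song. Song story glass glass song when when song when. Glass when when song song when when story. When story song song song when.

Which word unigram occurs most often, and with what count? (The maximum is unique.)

Unigram frequencies (highest first):
  when: 15
  song: 11
  glass: 6
  story: 6

"when", 15 times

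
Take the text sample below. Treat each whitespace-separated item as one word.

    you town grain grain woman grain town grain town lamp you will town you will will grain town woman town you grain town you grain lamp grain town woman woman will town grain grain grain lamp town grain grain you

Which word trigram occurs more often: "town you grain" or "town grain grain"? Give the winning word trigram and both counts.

"town you grain": 2 occurrences
"town grain grain": 3 occurrences

"town grain grain" (3 vs 2)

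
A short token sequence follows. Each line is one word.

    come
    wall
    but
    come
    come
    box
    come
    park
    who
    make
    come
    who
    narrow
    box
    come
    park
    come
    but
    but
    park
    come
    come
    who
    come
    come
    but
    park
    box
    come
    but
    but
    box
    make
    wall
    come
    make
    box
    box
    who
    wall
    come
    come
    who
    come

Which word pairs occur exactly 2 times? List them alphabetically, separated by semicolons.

Bigram counts meeting the condition (exactly 2 times):
  but but: 2
  but park: 2
  come park: 2
  park come: 2
  wall come: 2
  who come: 2

but but; but park; come park; park come; wall come; who come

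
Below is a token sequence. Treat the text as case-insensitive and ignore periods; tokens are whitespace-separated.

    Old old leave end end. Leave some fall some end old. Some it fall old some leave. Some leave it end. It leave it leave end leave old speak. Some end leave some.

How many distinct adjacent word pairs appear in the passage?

33 tokens → 32 bigram windows in total.
Repeated bigrams (each contributes count−1 duplicates):
  end leave: 3
  leave some: 3
  it leave: 2
  leave end: 2
  leave it: 2
  old some: 2
  some end: 2
  some leave: 2
10 duplicate windows → 32 − 10 = 22 distinct.

22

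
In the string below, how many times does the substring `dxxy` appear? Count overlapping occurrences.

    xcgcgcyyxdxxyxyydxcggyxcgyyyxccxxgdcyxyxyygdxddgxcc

1

Sliding a length-4 window over the 51 characters (48 positions):
  position 10–13: dxxy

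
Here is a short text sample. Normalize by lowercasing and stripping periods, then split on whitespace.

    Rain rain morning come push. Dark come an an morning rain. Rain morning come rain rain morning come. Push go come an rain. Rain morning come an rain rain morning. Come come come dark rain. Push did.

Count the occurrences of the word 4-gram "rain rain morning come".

5

Scanning the 34 overlapping 4-gram windows for "rain rain morning come":
  position 1–4: rain rain morning come
  position 11–14: rain rain morning come
  position 15–18: rain rain morning come
  position 23–26: rain rain morning come
  position 28–31: rain rain morning come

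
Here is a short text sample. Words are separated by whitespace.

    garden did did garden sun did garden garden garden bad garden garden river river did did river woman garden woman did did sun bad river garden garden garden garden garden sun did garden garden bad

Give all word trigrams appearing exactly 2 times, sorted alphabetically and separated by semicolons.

Trigram counts meeting the condition (exactly 2 times):
  did garden garden: 2
  garden garden bad: 2
  garden sun did: 2
  sun did garden: 2

did garden garden; garden garden bad; garden sun did; sun did garden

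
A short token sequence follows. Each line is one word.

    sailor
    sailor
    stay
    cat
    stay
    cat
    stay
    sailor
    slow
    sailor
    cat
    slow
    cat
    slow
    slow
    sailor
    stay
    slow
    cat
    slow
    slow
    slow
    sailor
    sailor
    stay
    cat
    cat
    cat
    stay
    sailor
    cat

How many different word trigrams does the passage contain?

31 tokens → 29 trigram windows in total.
Repeated trigrams (each contributes count−1 duplicates):
  cat slow slow: 2
  cat stay sailor: 2
  sailor sailor stay: 2
  sailor stay cat: 2
  slow cat slow: 2
  slow slow sailor: 2
  stay cat stay: 2
7 duplicate windows → 29 − 7 = 22 distinct.

22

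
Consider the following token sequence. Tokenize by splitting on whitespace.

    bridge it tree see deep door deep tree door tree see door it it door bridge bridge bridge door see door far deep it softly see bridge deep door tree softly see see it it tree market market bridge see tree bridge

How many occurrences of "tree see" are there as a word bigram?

Scanning the 41 overlapping bigram windows for "tree see":
  position 3–4: tree see
  position 10–11: tree see

2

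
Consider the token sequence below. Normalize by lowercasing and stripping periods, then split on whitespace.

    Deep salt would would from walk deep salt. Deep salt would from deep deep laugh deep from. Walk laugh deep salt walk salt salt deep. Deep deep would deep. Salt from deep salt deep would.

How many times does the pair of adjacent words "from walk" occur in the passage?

2

Scanning the 34 overlapping bigram windows for "from walk":
  position 5–6: from walk
  position 17–18: from walk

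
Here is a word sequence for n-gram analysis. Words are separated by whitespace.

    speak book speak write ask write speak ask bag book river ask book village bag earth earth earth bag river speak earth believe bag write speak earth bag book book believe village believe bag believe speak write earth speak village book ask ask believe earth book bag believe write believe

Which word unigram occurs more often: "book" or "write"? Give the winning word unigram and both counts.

"book" (7 vs 5)

"book": 7 occurrences
"write": 5 occurrences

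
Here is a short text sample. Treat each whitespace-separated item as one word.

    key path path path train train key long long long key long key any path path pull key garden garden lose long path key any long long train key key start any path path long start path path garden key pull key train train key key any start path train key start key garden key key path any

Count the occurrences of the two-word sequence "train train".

Scanning the 57 overlapping bigram windows for "train train":
  position 5–6: train train
  position 43–44: train train

2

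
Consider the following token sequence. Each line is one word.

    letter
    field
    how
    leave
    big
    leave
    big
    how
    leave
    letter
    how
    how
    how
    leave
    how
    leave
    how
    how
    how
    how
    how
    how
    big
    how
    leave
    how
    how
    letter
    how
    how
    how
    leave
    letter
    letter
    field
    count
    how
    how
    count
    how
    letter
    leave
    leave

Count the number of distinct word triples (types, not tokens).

43 tokens → 41 trigram windows in total.
Repeated trigrams (each contributes count−1 duplicates):
  how how how: 6
  how leave how: 3
  big how leave: 2
  how how leave: 2
  how leave letter: 2
  leave how how: 2
  letter how how: 2
12 duplicate windows → 41 − 12 = 29 distinct.

29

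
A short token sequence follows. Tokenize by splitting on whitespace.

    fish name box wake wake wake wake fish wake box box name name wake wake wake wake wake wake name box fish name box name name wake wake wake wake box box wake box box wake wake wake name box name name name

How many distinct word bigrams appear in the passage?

13

43 tokens → 42 bigram windows in total.
Repeated bigrams (each contributes count−1 duplicates):
  wake wake: 13
  name box: 4
  name name: 4
  box box: 3
  box name: 3
  box wake: 3
  wake box: 3
  fish name: 2
  … (2 more repeated)
29 duplicate windows → 42 − 29 = 13 distinct.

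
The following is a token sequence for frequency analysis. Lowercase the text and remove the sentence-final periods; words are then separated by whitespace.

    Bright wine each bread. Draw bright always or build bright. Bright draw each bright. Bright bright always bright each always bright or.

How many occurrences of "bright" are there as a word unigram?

9

Scanning the 22 tokens for "bright":
  position 1: bright
  position 6: bright
  position 10: bright
  position 11: bright
  position 14: bright
  position 15: bright
  position 16: bright
  position 18: bright
  position 21: bright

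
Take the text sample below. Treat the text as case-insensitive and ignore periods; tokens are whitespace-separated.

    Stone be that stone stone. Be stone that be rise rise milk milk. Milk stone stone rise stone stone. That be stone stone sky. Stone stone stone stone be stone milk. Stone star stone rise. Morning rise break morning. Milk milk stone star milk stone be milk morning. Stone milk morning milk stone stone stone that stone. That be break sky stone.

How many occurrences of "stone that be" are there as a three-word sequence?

3

Scanning the 60 overlapping trigram windows for "stone that be":
  position 7–9: stone that be
  position 19–21: stone that be
  position 57–59: stone that be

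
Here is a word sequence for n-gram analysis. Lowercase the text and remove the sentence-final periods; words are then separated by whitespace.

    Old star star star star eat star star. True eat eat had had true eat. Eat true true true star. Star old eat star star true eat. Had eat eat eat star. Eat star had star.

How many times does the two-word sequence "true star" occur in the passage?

1

Scanning the 35 overlapping bigram windows for "true star":
  position 19–20: true star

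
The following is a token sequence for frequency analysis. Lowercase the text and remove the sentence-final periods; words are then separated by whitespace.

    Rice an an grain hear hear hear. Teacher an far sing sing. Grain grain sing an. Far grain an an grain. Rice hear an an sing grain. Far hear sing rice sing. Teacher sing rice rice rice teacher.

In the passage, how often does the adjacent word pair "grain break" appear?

Scanning the 37 overlapping bigram windows for "grain break":
  (none found)

0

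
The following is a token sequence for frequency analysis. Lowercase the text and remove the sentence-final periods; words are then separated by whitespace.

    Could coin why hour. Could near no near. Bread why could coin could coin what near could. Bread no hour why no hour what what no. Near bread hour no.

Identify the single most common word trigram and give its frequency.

"no near bread", 2 times

Trigram frequencies (highest first):
  no near bread: 2
  could coin why: 1
  coin why hour: 1
  why hour could: 1
  hour could near: 1
  could near no: 1
  … (21 more, each ≤ 1)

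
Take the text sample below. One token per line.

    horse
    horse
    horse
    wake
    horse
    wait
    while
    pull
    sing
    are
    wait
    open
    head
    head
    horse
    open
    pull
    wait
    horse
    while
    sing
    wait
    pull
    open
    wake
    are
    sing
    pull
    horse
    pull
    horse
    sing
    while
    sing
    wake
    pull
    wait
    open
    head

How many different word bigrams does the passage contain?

39 tokens → 38 bigram windows in total.
Repeated bigrams (each contributes count−1 duplicates):
  horse horse: 2
  open head: 2
  pull horse: 2
  pull wait: 2
  wait open: 2
  while sing: 2
6 duplicate windows → 38 − 6 = 32 distinct.

32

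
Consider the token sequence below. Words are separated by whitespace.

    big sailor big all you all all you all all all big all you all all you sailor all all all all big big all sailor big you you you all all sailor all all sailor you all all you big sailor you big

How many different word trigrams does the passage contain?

44 tokens → 42 trigram windows in total.
Repeated trigrams (each contributes count−1 duplicates):
  you all all: 5
  all all all: 3
  all all you: 3
  all you all: 3
  all all big: 2
  all all sailor: 2
  big all you: 2
  sailor all all: 2
14 duplicate windows → 42 − 14 = 28 distinct.

28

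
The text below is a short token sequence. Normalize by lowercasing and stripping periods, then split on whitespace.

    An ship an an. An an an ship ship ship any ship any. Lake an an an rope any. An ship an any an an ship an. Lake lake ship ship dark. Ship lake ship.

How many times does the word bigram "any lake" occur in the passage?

1

Scanning the 34 overlapping bigram windows for "any lake":
  position 13–14: any lake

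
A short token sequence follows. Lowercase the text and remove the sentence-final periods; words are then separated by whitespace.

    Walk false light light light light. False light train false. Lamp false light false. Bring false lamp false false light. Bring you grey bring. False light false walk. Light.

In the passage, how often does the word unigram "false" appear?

10

Scanning the 29 tokens for "false":
  position 2: false
  position 7: false
  position 10: false
  position 12: false
  position 14: false
  position 16: false
  position 18: false
  position 19: false
  position 25: false
  position 27: false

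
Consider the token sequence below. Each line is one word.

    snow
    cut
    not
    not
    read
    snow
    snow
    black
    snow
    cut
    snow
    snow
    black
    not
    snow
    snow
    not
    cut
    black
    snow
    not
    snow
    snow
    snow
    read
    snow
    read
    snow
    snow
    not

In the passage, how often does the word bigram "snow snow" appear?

Scanning the 29 overlapping bigram windows for "snow snow":
  position 6–7: snow snow
  position 11–12: snow snow
  position 15–16: snow snow
  position 22–23: snow snow
  position 23–24: snow snow
  position 28–29: snow snow

6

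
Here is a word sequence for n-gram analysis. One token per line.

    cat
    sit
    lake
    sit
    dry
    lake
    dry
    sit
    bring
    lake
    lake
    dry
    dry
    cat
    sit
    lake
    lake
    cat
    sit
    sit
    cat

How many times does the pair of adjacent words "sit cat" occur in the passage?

Scanning the 20 overlapping bigram windows for "sit cat":
  position 20–21: sit cat

1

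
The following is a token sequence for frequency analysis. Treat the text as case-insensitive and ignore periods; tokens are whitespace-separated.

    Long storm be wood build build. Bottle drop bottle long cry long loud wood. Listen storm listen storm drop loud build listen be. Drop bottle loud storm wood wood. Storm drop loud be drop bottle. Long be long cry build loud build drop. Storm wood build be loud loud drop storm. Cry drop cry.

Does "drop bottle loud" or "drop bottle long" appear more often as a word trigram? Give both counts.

"drop bottle long" (2 vs 1)

"drop bottle loud": 1 occurrence
"drop bottle long": 2 occurrences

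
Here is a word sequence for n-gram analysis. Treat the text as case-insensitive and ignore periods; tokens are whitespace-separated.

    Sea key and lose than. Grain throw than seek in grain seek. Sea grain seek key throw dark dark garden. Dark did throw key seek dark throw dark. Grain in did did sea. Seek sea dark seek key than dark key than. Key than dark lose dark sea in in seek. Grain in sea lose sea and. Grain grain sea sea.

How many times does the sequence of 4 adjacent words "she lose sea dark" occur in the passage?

0

Scanning the 58 overlapping 4-gram windows for "she lose sea dark":
  (none found)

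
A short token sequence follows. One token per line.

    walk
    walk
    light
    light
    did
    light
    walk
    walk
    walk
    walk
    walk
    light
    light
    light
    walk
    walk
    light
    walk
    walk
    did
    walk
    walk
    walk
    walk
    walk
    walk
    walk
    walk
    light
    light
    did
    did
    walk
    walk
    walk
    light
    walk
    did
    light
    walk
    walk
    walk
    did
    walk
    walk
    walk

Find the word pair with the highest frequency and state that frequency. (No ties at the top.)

"walk walk", 20 times

Bigram frequencies (highest first):
  walk walk: 20
  walk light: 5
  light walk: 5
  light light: 4
  walk did: 3
  did walk: 3
  … (3 more, each ≤ 2)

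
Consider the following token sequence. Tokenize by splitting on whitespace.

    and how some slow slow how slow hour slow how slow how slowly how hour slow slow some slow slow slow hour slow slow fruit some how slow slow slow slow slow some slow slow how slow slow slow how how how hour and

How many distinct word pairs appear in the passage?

44 tokens → 43 bigram windows in total.
Repeated bigrams (each contributes count−1 duplicates):
  slow slow: 12
  slow how: 5
  how slow: 4
  hour slow: 3
  some slow: 3
  how hour: 2
  how how: 2
  slow hour: 2
  … (1 more repeated)
26 duplicate windows → 43 − 26 = 17 distinct.

17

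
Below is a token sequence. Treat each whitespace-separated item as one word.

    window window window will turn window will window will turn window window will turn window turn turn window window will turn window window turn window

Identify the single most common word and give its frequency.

Unigram frequencies (highest first):
  window: 13
  turn: 7
  will: 5

"window", 13 times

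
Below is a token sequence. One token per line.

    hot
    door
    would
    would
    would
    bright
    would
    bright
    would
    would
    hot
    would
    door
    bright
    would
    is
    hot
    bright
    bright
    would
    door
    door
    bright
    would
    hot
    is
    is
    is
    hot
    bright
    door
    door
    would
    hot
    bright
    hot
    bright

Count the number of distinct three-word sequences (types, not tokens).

32

37 tokens → 35 trigram windows in total.
Repeated trigrams (each contributes count−1 duplicates):
  door bright would: 2
  is hot bright: 2
  would bright would: 2
3 duplicate windows → 35 − 3 = 32 distinct.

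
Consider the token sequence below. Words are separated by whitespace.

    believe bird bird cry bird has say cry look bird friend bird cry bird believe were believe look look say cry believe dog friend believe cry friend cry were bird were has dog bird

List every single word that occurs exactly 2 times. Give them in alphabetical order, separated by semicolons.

Unigram counts meeting the condition (exactly 2 times):
  dog: 2
  has: 2
  say: 2

dog; has; say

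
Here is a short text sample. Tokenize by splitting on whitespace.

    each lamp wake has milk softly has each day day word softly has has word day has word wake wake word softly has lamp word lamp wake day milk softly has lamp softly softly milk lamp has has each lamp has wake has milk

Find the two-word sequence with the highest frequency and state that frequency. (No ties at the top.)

"softly has", 4 times

Bigram frequencies (highest first):
  softly has: 4
  each lamp: 2
  lamp wake: 2
  wake has: 2
  has milk: 2
  milk softly: 2
  … (23 more, each ≤ 2)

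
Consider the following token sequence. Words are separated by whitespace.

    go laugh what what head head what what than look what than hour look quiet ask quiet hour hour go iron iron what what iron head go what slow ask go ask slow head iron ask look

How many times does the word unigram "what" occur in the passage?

8

Scanning the 37 tokens for "what":
  position 3: what
  position 4: what
  position 7: what
  position 8: what
  position 11: what
  position 23: what
  position 24: what
  position 28: what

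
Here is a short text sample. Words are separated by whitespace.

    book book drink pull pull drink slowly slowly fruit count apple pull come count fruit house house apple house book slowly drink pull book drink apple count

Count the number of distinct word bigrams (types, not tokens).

24

27 tokens → 26 bigram windows in total.
Repeated bigrams (each contributes count−1 duplicates):
  book drink: 2
  drink pull: 2
2 duplicate windows → 26 − 2 = 24 distinct.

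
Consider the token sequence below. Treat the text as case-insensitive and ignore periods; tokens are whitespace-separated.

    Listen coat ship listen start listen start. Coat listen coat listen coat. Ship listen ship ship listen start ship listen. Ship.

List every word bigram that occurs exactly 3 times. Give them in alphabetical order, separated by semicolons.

Bigram counts meeting the condition (exactly 3 times):
  listen coat: 3
  listen start: 3

listen coat; listen start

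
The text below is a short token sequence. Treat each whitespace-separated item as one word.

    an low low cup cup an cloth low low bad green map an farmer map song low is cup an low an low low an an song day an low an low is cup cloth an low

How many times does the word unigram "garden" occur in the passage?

0

Scanning the 37 tokens for "garden":
  (none found)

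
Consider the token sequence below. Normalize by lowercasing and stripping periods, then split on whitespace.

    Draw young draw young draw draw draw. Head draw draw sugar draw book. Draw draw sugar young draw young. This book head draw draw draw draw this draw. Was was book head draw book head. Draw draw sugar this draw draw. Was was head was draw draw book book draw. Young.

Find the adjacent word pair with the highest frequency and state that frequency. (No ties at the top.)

"draw draw", 10 times

Bigram frequencies (highest first):
  draw draw: 10
  draw young: 4
  head draw: 4
  young draw: 3
  draw sugar: 3
  draw book: 3
  … (17 more, each ≤ 3)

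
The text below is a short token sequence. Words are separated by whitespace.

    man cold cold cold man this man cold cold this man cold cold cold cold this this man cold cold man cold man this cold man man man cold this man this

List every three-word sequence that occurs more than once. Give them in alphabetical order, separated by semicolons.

Trigram counts meeting the condition (more than once):
  cold cold cold: 3
  cold cold man: 2
  cold cold this: 2
  cold man this: 2
  cold this man: 2
  man cold cold: 4
  this man cold: 3

cold cold cold; cold cold man; cold cold this; cold man this; cold this man; man cold cold; this man cold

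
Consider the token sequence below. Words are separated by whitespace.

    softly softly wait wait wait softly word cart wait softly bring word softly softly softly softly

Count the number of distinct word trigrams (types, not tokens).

13

16 tokens → 14 trigram windows in total.
Repeated trigrams (each contributes count−1 duplicates):
  softly softly softly: 2
1 duplicate windows → 14 − 1 = 13 distinct.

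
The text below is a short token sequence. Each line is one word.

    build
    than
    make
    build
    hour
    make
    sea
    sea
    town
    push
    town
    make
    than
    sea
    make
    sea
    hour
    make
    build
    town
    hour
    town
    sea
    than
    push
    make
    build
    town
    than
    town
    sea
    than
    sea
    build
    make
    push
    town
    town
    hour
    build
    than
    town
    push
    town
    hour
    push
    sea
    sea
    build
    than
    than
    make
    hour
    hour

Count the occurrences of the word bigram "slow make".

0

Scanning the 53 overlapping bigram windows for "slow make":
  (none found)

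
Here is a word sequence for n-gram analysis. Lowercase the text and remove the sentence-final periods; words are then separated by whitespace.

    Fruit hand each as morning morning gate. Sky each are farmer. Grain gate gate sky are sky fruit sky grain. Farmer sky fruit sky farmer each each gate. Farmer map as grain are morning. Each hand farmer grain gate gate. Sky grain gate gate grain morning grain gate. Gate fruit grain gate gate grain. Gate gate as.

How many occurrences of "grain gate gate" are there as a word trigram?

6

Scanning the 55 overlapping trigram windows for "grain gate gate":
  position 12–14: grain gate gate
  position 38–40: grain gate gate
  position 42–44: grain gate gate
  position 47–49: grain gate gate
  position 51–53: grain gate gate
  position 54–56: grain gate gate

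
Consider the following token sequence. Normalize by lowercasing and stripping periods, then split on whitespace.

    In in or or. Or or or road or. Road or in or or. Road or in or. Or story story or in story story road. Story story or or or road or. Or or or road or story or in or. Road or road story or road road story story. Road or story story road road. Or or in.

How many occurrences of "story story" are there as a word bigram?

Scanning the 59 overlapping bigram windows for "story story":
  position 20–21: story story
  position 24–25: story story
  position 27–28: story story
  position 50–51: story story
  position 54–55: story story

5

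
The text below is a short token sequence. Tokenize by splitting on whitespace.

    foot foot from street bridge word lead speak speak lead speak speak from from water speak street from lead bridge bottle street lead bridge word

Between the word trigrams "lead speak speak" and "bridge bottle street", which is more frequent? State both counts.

"lead speak speak": 2 occurrences
"bridge bottle street": 1 occurrence

"lead speak speak" (2 vs 1)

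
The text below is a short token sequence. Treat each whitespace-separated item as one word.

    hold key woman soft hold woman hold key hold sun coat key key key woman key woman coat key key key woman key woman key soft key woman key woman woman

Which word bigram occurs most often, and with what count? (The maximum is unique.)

"key woman", 7 times

Bigram frequencies (highest first):
  key woman: 7
  key key: 4
  woman key: 4
  hold key: 2
  coat key: 2
  woman soft: 1
  … (10 more, each ≤ 1)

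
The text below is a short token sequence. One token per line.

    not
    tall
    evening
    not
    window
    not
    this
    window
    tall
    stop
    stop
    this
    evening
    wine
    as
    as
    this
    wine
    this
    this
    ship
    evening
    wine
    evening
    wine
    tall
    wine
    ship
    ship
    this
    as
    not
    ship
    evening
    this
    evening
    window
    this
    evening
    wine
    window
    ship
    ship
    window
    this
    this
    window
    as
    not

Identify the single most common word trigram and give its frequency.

"this evening wine", 2 times

Trigram frequencies (highest first):
  this evening wine: 2
  not tall evening: 1
  tall evening not: 1
  evening not window: 1
  not window not: 1
  window not this: 1
  … (40 more, each ≤ 1)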